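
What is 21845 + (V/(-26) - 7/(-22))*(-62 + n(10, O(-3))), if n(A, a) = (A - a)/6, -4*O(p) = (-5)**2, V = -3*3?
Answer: 74836855/3432 ≈ 21806.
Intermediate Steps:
V = -9
O(p) = -25/4 (O(p) = -1/4*(-5)**2 = -1/4*25 = -25/4)
n(A, a) = -a/6 + A/6 (n(A, a) = (A - a)*(1/6) = -a/6 + A/6)
21845 + (V/(-26) - 7/(-22))*(-62 + n(10, O(-3))) = 21845 + (-9/(-26) - 7/(-22))*(-62 + (-1/6*(-25/4) + (1/6)*10)) = 21845 + (-9*(-1/26) - 7*(-1/22))*(-62 + (25/24 + 5/3)) = 21845 + (9/26 + 7/22)*(-62 + 65/24) = 21845 + (95/143)*(-1423/24) = 21845 - 135185/3432 = 74836855/3432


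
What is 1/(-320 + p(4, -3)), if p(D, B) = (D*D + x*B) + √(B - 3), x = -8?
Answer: -140/39203 - I*√6/78406 ≈ -0.0035712 - 3.1241e-5*I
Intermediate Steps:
p(D, B) = D² + √(-3 + B) - 8*B (p(D, B) = (D*D - 8*B) + √(B - 3) = (D² - 8*B) + √(-3 + B) = D² + √(-3 + B) - 8*B)
1/(-320 + p(4, -3)) = 1/(-320 + (4² + √(-3 - 3) - 8*(-3))) = 1/(-320 + (16 + √(-6) + 24)) = 1/(-320 + (16 + I*√6 + 24)) = 1/(-320 + (40 + I*√6)) = 1/(-280 + I*√6)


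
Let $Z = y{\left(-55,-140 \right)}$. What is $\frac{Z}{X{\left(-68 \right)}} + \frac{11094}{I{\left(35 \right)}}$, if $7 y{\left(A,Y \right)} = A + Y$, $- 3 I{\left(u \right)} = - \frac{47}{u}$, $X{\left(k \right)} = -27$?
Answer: $\frac{73389865}{2961} \approx 24786.0$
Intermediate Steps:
$I{\left(u \right)} = \frac{47}{3 u}$ ($I{\left(u \right)} = - \frac{\left(-47\right) \frac{1}{u}}{3} = \frac{47}{3 u}$)
$y{\left(A,Y \right)} = \frac{A}{7} + \frac{Y}{7}$ ($y{\left(A,Y \right)} = \frac{A + Y}{7} = \frac{A}{7} + \frac{Y}{7}$)
$Z = - \frac{195}{7}$ ($Z = \frac{1}{7} \left(-55\right) + \frac{1}{7} \left(-140\right) = - \frac{55}{7} - 20 = - \frac{195}{7} \approx -27.857$)
$\frac{Z}{X{\left(-68 \right)}} + \frac{11094}{I{\left(35 \right)}} = - \frac{195}{7 \left(-27\right)} + \frac{11094}{\frac{47}{3} \cdot \frac{1}{35}} = \left(- \frac{195}{7}\right) \left(- \frac{1}{27}\right) + \frac{11094}{\frac{47}{3} \cdot \frac{1}{35}} = \frac{65}{63} + \frac{11094}{\frac{47}{105}} = \frac{65}{63} + 11094 \cdot \frac{105}{47} = \frac{65}{63} + \frac{1164870}{47} = \frac{73389865}{2961}$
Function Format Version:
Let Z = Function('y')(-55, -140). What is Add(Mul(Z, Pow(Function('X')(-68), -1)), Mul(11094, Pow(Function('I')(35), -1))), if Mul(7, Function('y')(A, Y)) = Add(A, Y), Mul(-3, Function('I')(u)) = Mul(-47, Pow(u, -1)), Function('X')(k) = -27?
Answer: Rational(73389865, 2961) ≈ 24786.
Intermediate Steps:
Function('I')(u) = Mul(Rational(47, 3), Pow(u, -1)) (Function('I')(u) = Mul(Rational(-1, 3), Mul(-47, Pow(u, -1))) = Mul(Rational(47, 3), Pow(u, -1)))
Function('y')(A, Y) = Add(Mul(Rational(1, 7), A), Mul(Rational(1, 7), Y)) (Function('y')(A, Y) = Mul(Rational(1, 7), Add(A, Y)) = Add(Mul(Rational(1, 7), A), Mul(Rational(1, 7), Y)))
Z = Rational(-195, 7) (Z = Add(Mul(Rational(1, 7), -55), Mul(Rational(1, 7), -140)) = Add(Rational(-55, 7), -20) = Rational(-195, 7) ≈ -27.857)
Add(Mul(Z, Pow(Function('X')(-68), -1)), Mul(11094, Pow(Function('I')(35), -1))) = Add(Mul(Rational(-195, 7), Pow(-27, -1)), Mul(11094, Pow(Mul(Rational(47, 3), Pow(35, -1)), -1))) = Add(Mul(Rational(-195, 7), Rational(-1, 27)), Mul(11094, Pow(Mul(Rational(47, 3), Rational(1, 35)), -1))) = Add(Rational(65, 63), Mul(11094, Pow(Rational(47, 105), -1))) = Add(Rational(65, 63), Mul(11094, Rational(105, 47))) = Add(Rational(65, 63), Rational(1164870, 47)) = Rational(73389865, 2961)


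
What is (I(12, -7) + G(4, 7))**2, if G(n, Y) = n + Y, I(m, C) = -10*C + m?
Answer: 8649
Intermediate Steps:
I(m, C) = m - 10*C
G(n, Y) = Y + n
(I(12, -7) + G(4, 7))**2 = ((12 - 10*(-7)) + (7 + 4))**2 = ((12 + 70) + 11)**2 = (82 + 11)**2 = 93**2 = 8649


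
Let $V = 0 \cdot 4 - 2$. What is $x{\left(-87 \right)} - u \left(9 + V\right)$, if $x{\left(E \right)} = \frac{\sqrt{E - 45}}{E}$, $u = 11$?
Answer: $-77 - \frac{2 i \sqrt{33}}{87} \approx -77.0 - 0.13206 i$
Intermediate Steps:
$x{\left(E \right)} = \frac{\sqrt{-45 + E}}{E}$
$V = -2$ ($V = 0 - 2 = -2$)
$x{\left(-87 \right)} - u \left(9 + V\right) = \frac{\sqrt{-45 - 87}}{-87} - 11 \left(9 - 2\right) = - \frac{\sqrt{-132}}{87} - 11 \cdot 7 = - \frac{2 i \sqrt{33}}{87} - 77 = -77 - \frac{2 i \sqrt{33}}{87}$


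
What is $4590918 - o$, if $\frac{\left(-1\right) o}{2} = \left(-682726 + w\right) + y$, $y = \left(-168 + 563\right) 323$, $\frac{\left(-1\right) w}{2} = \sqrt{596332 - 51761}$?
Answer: $3480636 - 4 \sqrt{544571} \approx 3.4777 \cdot 10^{6}$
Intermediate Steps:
$w = - 2 \sqrt{544571}$ ($w = - 2 \sqrt{596332 - 51761} = - 2 \sqrt{544571} \approx -1475.9$)
$y = 127585$ ($y = 395 \cdot 323 = 127585$)
$o = 1110282 + 4 \sqrt{544571}$ ($o = - 2 \left(\left(-682726 - 2 \sqrt{544571}\right) + 127585\right) = - 2 \left(-555141 - 2 \sqrt{544571}\right) = 1110282 + 4 \sqrt{544571} \approx 1.1132 \cdot 10^{6}$)
$4590918 - o = 4590918 - \left(1110282 + 4 \sqrt{544571}\right) = 3480636 - 4 \sqrt{544571}$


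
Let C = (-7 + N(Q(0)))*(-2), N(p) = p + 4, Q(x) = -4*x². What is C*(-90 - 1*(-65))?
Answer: -150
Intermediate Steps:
N(p) = 4 + p
C = 6 (C = (-7 + (4 - 4*0²))*(-2) = (-7 + (4 - 4*0))*(-2) = (-7 + (4 + 0))*(-2) = (-7 + 4)*(-2) = -3*(-2) = 6)
C*(-90 - 1*(-65)) = 6*(-90 - 1*(-65)) = 6*(-90 + 65) = 6*(-25) = -150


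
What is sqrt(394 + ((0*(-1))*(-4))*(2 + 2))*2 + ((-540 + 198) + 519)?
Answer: 177 + 2*sqrt(394) ≈ 216.70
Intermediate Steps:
sqrt(394 + ((0*(-1))*(-4))*(2 + 2))*2 + ((-540 + 198) + 519) = sqrt(394 + (0*(-4))*4)*2 + (-342 + 519) = sqrt(394 + 0*4)*2 + 177 = sqrt(394 + 0)*2 + 177 = sqrt(394)*2 + 177 = 2*sqrt(394) + 177 = 177 + 2*sqrt(394)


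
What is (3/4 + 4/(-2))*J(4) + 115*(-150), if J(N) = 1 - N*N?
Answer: -68925/4 ≈ -17231.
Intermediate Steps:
J(N) = 1 - N²
(3/4 + 4/(-2))*J(4) + 115*(-150) = (3/4 + 4/(-2))*(1 - 1*4²) + 115*(-150) = (3*(¼) + 4*(-½))*(1 - 1*16) - 17250 = (¾ - 2)*(1 - 16) - 17250 = -5/4*(-15) - 17250 = 75/4 - 17250 = -68925/4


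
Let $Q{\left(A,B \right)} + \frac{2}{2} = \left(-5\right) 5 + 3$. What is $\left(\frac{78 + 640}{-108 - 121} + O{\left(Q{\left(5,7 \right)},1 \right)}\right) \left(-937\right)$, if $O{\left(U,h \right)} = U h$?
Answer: $\frac{5607945}{229} \approx 24489.0$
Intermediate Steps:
$Q{\left(A,B \right)} = -23$ ($Q{\left(A,B \right)} = -1 + \left(\left(-5\right) 5 + 3\right) = -1 + \left(-25 + 3\right) = -1 - 22 = -23$)
$\left(\frac{78 + 640}{-108 - 121} + O{\left(Q{\left(5,7 \right)},1 \right)}\right) \left(-937\right) = \left(\frac{78 + 640}{-108 - 121} - 23\right) \left(-937\right) = \left(\frac{718}{-229} - 23\right) \left(-937\right) = \left(718 \left(- \frac{1}{229}\right) - 23\right) \left(-937\right) = \left(- \frac{718}{229} - 23\right) \left(-937\right) = \left(- \frac{5985}{229}\right) \left(-937\right) = \frac{5607945}{229}$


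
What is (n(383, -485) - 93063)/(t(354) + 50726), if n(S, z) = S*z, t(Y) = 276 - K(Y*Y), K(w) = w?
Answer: 139409/37157 ≈ 3.7519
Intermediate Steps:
t(Y) = 276 - Y² (t(Y) = 276 - Y*Y = 276 - Y²)
(n(383, -485) - 93063)/(t(354) + 50726) = (383*(-485) - 93063)/((276 - 1*354²) + 50726) = (-185755 - 93063)/((276 - 1*125316) + 50726) = -278818/((276 - 125316) + 50726) = -278818/(-125040 + 50726) = -278818/(-74314) = -278818*(-1/74314) = 139409/37157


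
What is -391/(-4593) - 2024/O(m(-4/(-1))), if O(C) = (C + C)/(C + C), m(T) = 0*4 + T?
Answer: -9295841/4593 ≈ -2023.9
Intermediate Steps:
m(T) = T (m(T) = 0 + T = T)
O(C) = 1 (O(C) = (2*C)/((2*C)) = (2*C)*(1/(2*C)) = 1)
-391/(-4593) - 2024/O(m(-4/(-1))) = -391/(-4593) - 2024/1 = -391*(-1/4593) - 2024*1 = 391/4593 - 2024 = -9295841/4593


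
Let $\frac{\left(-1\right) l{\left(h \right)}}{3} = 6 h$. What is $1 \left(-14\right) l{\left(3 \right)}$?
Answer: $756$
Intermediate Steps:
$l{\left(h \right)} = - 18 h$ ($l{\left(h \right)} = - 3 \cdot 6 h = - 18 h$)
$1 \left(-14\right) l{\left(3 \right)} = 1 \left(-14\right) \left(\left(-18\right) 3\right) = \left(-14\right) \left(-54\right) = 756$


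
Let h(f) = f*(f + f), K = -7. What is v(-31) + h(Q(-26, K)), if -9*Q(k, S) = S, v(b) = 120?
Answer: 9818/81 ≈ 121.21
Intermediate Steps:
Q(k, S) = -S/9
h(f) = 2*f² (h(f) = f*(2*f) = 2*f²)
v(-31) + h(Q(-26, K)) = 120 + 2*(-⅑*(-7))² = 120 + 2*(7/9)² = 120 + 2*(49/81) = 120 + 98/81 = 9818/81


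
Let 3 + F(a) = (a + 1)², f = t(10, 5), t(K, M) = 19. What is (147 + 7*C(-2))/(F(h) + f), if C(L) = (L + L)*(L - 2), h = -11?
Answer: 259/116 ≈ 2.2328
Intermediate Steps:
f = 19
C(L) = 2*L*(-2 + L) (C(L) = (2*L)*(-2 + L) = 2*L*(-2 + L))
F(a) = -3 + (1 + a)² (F(a) = -3 + (a + 1)² = -3 + (1 + a)²)
(147 + 7*C(-2))/(F(h) + f) = (147 + 7*(2*(-2)*(-2 - 2)))/((-3 + (1 - 11)²) + 19) = (147 + 7*(2*(-2)*(-4)))/((-3 + (-10)²) + 19) = (147 + 7*16)/((-3 + 100) + 19) = (147 + 112)/(97 + 19) = 259/116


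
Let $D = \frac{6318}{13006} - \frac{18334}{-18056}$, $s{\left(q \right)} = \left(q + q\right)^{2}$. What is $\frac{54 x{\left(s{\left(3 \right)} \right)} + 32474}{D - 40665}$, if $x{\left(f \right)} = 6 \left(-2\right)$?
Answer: $- \frac{1868475307384}{2387316768407} \approx -0.78267$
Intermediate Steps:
$s{\left(q \right)} = 4 q^{2}$ ($s{\left(q \right)} = \left(2 q\right)^{2} = 4 q^{2}$)
$x{\left(f \right)} = -12$
$D = \frac{88132453}{58709084}$ ($D = 6318 \cdot \frac{1}{13006} - - \frac{9167}{9028} = \frac{3159}{6503} + \frac{9167}{9028} = \frac{88132453}{58709084} \approx 1.5012$)
$\frac{54 x{\left(s{\left(3 \right)} \right)} + 32474}{D - 40665} = \frac{54 \left(-12\right) + 32474}{\frac{88132453}{58709084} - 40665} = \frac{-648 + 32474}{- \frac{2387316768407}{58709084}} = 31826 \left(- \frac{58709084}{2387316768407}\right) = - \frac{1868475307384}{2387316768407}$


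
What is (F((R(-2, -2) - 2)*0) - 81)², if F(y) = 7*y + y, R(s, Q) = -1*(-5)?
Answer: 6561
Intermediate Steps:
R(s, Q) = 5
F(y) = 8*y
(F((R(-2, -2) - 2)*0) - 81)² = (8*((5 - 2)*0) - 81)² = (8*(3*0) - 81)² = (8*0 - 81)² = (0 - 81)² = (-81)² = 6561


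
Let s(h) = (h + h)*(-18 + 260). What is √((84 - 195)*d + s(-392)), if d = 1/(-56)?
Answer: I*√148745198/28 ≈ 435.58*I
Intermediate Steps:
s(h) = 484*h (s(h) = (2*h)*242 = 484*h)
d = -1/56 ≈ -0.017857
√((84 - 195)*d + s(-392)) = √((84 - 195)*(-1/56) + 484*(-392)) = √(-111*(-1/56) - 189728) = √(111/56 - 189728) = √(-10624657/56) = I*√148745198/28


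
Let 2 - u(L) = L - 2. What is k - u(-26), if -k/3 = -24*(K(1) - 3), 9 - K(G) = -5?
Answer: 762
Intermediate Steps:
K(G) = 14 (K(G) = 9 - 1*(-5) = 9 + 5 = 14)
u(L) = 4 - L (u(L) = 2 - (L - 2) = 2 - (-2 + L) = 2 + (2 - L) = 4 - L)
k = 792 (k = -(-72)*(14 - 3) = -(-72)*11 = -3*(-264) = 792)
k - u(-26) = 792 - (4 - 1*(-26)) = 792 - (4 + 26) = 792 - 1*30 = 792 - 30 = 762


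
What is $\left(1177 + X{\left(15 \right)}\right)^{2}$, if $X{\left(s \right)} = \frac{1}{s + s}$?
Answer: $\frac{1246866721}{900} \approx 1.3854 \cdot 10^{6}$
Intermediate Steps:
$X{\left(s \right)} = \frac{1}{2 s}$
$\left(1177 + X{\left(15 \right)}\right)^{2} = \left(1177 + \frac{1}{2 \cdot 15}\right)^{2} = \left(1177 + \frac{1}{2} \cdot \frac{1}{15}\right)^{2} = \left(1177 + \frac{1}{30}\right)^{2} = \left(\frac{35311}{30}\right)^{2} = \frac{1246866721}{900}$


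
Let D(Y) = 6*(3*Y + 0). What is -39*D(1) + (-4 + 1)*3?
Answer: -711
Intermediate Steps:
D(Y) = 18*Y (D(Y) = 6*(3*Y) = 18*Y)
-39*D(1) + (-4 + 1)*3 = -702 + (-4 + 1)*3 = -39*18 - 3*3 = -702 - 9 = -711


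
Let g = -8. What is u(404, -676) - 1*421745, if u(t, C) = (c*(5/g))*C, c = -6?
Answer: -424280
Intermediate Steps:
u(t, C) = 15*C/4 (u(t, C) = (-30/(-8))*C = (-30*(-1)/8)*C = (-6*(-5/8))*C = 15*C/4)
u(404, -676) - 1*421745 = (15/4)*(-676) - 1*421745 = -2535 - 421745 = -424280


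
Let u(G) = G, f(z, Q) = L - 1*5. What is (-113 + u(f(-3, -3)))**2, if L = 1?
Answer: 13689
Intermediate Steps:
f(z, Q) = -4 (f(z, Q) = 1 - 1*5 = 1 - 5 = -4)
(-113 + u(f(-3, -3)))**2 = (-113 - 4)**2 = (-117)**2 = 13689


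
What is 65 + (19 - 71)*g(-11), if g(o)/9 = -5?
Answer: 2405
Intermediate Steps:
g(o) = -45 (g(o) = 9*(-5) = -45)
65 + (19 - 71)*g(-11) = 65 + (19 - 71)*(-45) = 65 - 52*(-45) = 65 + 2340 = 2405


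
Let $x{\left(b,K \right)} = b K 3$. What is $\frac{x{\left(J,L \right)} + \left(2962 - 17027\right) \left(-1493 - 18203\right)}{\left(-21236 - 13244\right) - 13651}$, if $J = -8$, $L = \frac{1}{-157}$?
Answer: $- \frac{43492805704}{7556567} \approx -5755.6$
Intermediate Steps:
$L = - \frac{1}{157} \approx -0.0063694$
$x{\left(b,K \right)} = 3 K b$ ($x{\left(b,K \right)} = K b 3 = 3 K b$)
$\frac{x{\left(J,L \right)} + \left(2962 - 17027\right) \left(-1493 - 18203\right)}{\left(-21236 - 13244\right) - 13651} = \frac{3 \left(- \frac{1}{157}\right) \left(-8\right) + \left(2962 - 17027\right) \left(-1493 - 18203\right)}{\left(-21236 - 13244\right) - 13651} = \frac{\frac{24}{157} - -277024240}{\left(-21236 - 13244\right) - 13651} = \frac{\frac{24}{157} + 277024240}{-34480 - 13651} = \frac{43492805704}{157 \left(-48131\right)} = \frac{43492805704}{157} \left(- \frac{1}{48131}\right) = - \frac{43492805704}{7556567}$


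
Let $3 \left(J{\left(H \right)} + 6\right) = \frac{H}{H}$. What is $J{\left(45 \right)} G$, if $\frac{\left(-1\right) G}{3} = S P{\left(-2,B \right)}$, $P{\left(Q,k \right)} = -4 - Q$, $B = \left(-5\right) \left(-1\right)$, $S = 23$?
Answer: $-782$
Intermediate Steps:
$B = 5$
$J{\left(H \right)} = - \frac{17}{3}$ ($J{\left(H \right)} = -6 + \frac{H \frac{1}{H}}{3} = -6 + \frac{1}{3} \cdot 1 = -6 + \frac{1}{3} = - \frac{17}{3}$)
$G = 138$ ($G = - 3 \cdot 23 \left(-4 - -2\right) = - 3 \cdot 23 \left(-4 + 2\right) = - 3 \cdot 23 \left(-2\right) = \left(-3\right) \left(-46\right) = 138$)
$J{\left(45 \right)} G = \left(- \frac{17}{3}\right) 138 = -782$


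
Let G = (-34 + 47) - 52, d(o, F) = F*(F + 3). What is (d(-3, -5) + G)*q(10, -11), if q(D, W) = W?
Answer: 319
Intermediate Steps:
d(o, F) = F*(3 + F)
G = -39 (G = 13 - 52 = -39)
(d(-3, -5) + G)*q(10, -11) = (-5*(3 - 5) - 39)*(-11) = (-5*(-2) - 39)*(-11) = (10 - 39)*(-11) = -29*(-11) = 319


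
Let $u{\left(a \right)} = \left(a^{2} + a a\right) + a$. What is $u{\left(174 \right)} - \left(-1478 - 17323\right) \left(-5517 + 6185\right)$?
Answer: $12619794$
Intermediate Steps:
$u{\left(a \right)} = a + 2 a^{2}$ ($u{\left(a \right)} = \left(a^{2} + a^{2}\right) + a = 2 a^{2} + a = a + 2 a^{2}$)
$u{\left(174 \right)} - \left(-1478 - 17323\right) \left(-5517 + 6185\right) = 174 \left(1 + 2 \cdot 174\right) - \left(-1478 - 17323\right) \left(-5517 + 6185\right) = 174 \left(1 + 348\right) - \left(-18801\right) 668 = 174 \cdot 349 - -12559068 = 60726 + 12559068 = 12619794$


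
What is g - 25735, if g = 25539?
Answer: -196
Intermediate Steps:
g - 25735 = 25539 - 25735 = -196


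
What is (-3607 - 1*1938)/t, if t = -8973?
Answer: 5545/8973 ≈ 0.61796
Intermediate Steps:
(-3607 - 1*1938)/t = (-3607 - 1*1938)/(-8973) = (-3607 - 1938)*(-1/8973) = -5545*(-1/8973) = 5545/8973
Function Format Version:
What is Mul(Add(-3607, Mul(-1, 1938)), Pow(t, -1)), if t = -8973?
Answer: Rational(5545, 8973) ≈ 0.61796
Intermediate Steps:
Mul(Add(-3607, Mul(-1, 1938)), Pow(t, -1)) = Mul(Add(-3607, Mul(-1, 1938)), Pow(-8973, -1)) = Mul(Add(-3607, -1938), Rational(-1, 8973)) = Mul(-5545, Rational(-1, 8973)) = Rational(5545, 8973)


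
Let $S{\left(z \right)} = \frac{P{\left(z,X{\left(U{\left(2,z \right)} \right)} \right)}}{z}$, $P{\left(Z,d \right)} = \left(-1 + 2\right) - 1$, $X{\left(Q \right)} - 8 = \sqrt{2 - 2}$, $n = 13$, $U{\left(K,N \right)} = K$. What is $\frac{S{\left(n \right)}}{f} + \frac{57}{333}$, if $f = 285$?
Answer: $\frac{19}{111} \approx 0.17117$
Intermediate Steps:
$X{\left(Q \right)} = 8$ ($X{\left(Q \right)} = 8 + \sqrt{2 - 2} = 8 + \sqrt{0} = 8 + 0 = 8$)
$P{\left(Z,d \right)} = 0$ ($P{\left(Z,d \right)} = 1 - 1 = 0$)
$S{\left(z \right)} = 0$ ($S{\left(z \right)} = \frac{0}{z} = 0$)
$\frac{S{\left(n \right)}}{f} + \frac{57}{333} = \frac{0}{285} + \frac{57}{333} = 0 \cdot \frac{1}{285} + 57 \cdot \frac{1}{333} = 0 + \frac{19}{111} = \frac{19}{111}$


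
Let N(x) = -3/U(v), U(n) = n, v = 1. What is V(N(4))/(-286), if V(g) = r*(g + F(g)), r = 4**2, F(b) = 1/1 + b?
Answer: 40/143 ≈ 0.27972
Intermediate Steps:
F(b) = 1 + b
r = 16
N(x) = -3 (N(x) = -3/1 = -3*1 = -3)
V(g) = 16 + 32*g (V(g) = 16*(g + (1 + g)) = 16*(1 + 2*g) = 16 + 32*g)
V(N(4))/(-286) = (16 + 32*(-3))/(-286) = (16 - 96)*(-1/286) = -80*(-1/286) = 40/143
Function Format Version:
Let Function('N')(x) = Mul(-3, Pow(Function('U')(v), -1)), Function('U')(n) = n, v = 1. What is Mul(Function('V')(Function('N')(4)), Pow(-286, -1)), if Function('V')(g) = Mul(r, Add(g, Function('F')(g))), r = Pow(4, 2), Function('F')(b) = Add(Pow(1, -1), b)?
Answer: Rational(40, 143) ≈ 0.27972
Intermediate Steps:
Function('F')(b) = Add(1, b)
r = 16
Function('N')(x) = -3 (Function('N')(x) = Mul(-3, Pow(1, -1)) = Mul(-3, 1) = -3)
Function('V')(g) = Add(16, Mul(32, g)) (Function('V')(g) = Mul(16, Add(g, Add(1, g))) = Mul(16, Add(1, Mul(2, g))) = Add(16, Mul(32, g)))
Mul(Function('V')(Function('N')(4)), Pow(-286, -1)) = Mul(Add(16, Mul(32, -3)), Pow(-286, -1)) = Mul(Add(16, -96), Rational(-1, 286)) = Mul(-80, Rational(-1, 286)) = Rational(40, 143)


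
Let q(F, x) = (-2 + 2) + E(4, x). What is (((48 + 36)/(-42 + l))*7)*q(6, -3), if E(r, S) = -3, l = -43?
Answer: 1764/85 ≈ 20.753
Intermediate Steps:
q(F, x) = -3 (q(F, x) = (-2 + 2) - 3 = 0 - 3 = -3)
(((48 + 36)/(-42 + l))*7)*q(6, -3) = (((48 + 36)/(-42 - 43))*7)*(-3) = ((84/(-85))*7)*(-3) = ((84*(-1/85))*7)*(-3) = -84/85*7*(-3) = -588/85*(-3) = 1764/85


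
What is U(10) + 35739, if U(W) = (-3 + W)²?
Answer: 35788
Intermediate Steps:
U(10) + 35739 = (-3 + 10)² + 35739 = 7² + 35739 = 49 + 35739 = 35788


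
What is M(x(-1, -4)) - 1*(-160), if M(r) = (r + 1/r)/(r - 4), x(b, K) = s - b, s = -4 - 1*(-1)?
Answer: 1925/12 ≈ 160.42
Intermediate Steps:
s = -3 (s = -4 + 1 = -3)
x(b, K) = -3 - b
M(r) = (r + 1/r)/(-4 + r)
M(x(-1, -4)) - 1*(-160) = (1 + (-3 - 1*(-1))²)/((-3 - 1*(-1))*(-4 + (-3 - 1*(-1)))) - 1*(-160) = (1 + (-3 + 1)²)/((-3 + 1)*(-4 + (-3 + 1))) + 160 = (1 + (-2)²)/((-2)*(-4 - 2)) + 160 = -½*(1 + 4)/(-6) + 160 = -½*(-⅙)*5 + 160 = 5/12 + 160 = 1925/12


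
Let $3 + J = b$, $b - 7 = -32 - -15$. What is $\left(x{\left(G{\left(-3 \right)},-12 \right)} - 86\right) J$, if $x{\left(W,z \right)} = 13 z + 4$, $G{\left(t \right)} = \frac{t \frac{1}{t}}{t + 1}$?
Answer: $3094$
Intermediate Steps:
$b = -10$ ($b = 7 - 17 = -10$)
$J = -13$ ($J = -3 - 10 = -13$)
$G{\left(t \right)} = \frac{1}{1 + t}$ ($G{\left(t \right)} = 1 \frac{1}{1 + t} = \frac{1}{1 + t}$)
$x{\left(W,z \right)} = 4 + 13 z$
$\left(x{\left(G{\left(-3 \right)},-12 \right)} - 86\right) J = \left(\left(4 + 13 \left(-12\right)\right) - 86\right) \left(-13\right) = \left(\left(4 - 156\right) - 86\right) \left(-13\right) = \left(-152 - 86\right) \left(-13\right) = \left(-238\right) \left(-13\right) = 3094$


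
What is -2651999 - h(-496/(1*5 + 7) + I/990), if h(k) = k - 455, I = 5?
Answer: -524997529/198 ≈ -2.6515e+6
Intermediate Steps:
h(k) = -455 + k
-2651999 - h(-496/(1*5 + 7) + I/990) = -2651999 - (-455 + (-496/(1*5 + 7) + 5/990)) = -2651999 - (-455 + (-496/(5 + 7) + 5*(1/990))) = -2651999 - (-455 + (-496/12 + 1/198)) = -2651999 - (-455 + (-496*1/12 + 1/198)) = -2651999 - (-455 + (-124/3 + 1/198)) = -2651999 - (-455 - 8183/198) = -2651999 - 1*(-98273/198) = -2651999 + 98273/198 = -524997529/198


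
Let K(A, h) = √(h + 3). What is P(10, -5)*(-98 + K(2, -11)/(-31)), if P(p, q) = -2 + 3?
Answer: -98 - 2*I*√2/31 ≈ -98.0 - 0.09124*I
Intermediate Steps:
P(p, q) = 1
K(A, h) = √(3 + h)
P(10, -5)*(-98 + K(2, -11)/(-31)) = 1*(-98 + √(3 - 11)/(-31)) = 1*(-98 + √(-8)*(-1/31)) = 1*(-98 + (2*I*√2)*(-1/31)) = 1*(-98 - 2*I*√2/31) = -98 - 2*I*√2/31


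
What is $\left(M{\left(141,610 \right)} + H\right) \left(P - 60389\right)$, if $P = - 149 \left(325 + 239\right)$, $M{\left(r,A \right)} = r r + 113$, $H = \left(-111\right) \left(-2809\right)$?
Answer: $-47919204025$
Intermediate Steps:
$H = 311799$
$M{\left(r,A \right)} = 113 + r^{2}$ ($M{\left(r,A \right)} = r^{2} + 113 = 113 + r^{2}$)
$P = -84036$ ($P = \left(-149\right) 564 = -84036$)
$\left(M{\left(141,610 \right)} + H\right) \left(P - 60389\right) = \left(\left(113 + 141^{2}\right) + 311799\right) \left(-84036 - 60389\right) = \left(\left(113 + 19881\right) + 311799\right) \left(-144425\right) = \left(19994 + 311799\right) \left(-144425\right) = 331793 \left(-144425\right) = -47919204025$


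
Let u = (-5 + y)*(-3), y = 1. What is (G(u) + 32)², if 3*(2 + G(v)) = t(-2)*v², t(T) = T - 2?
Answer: 26244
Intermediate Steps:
u = 12 (u = (-5 + 1)*(-3) = -4*(-3) = 12)
t(T) = -2 + T
G(v) = -2 - 4*v²/3 (G(v) = -2 + ((-2 - 2)*v²)/3 = -2 + (-4*v²)/3 = -2 - 4*v²/3)
(G(u) + 32)² = ((-2 - 4/3*12²) + 32)² = ((-2 - 4/3*144) + 32)² = ((-2 - 192) + 32)² = (-194 + 32)² = (-162)² = 26244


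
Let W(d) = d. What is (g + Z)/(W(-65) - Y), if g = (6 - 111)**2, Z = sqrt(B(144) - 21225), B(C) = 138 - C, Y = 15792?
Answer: -11025/15857 - 3*I*sqrt(2359)/15857 ≈ -0.69528 - 0.0091889*I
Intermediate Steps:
Z = 3*I*sqrt(2359) (Z = sqrt((138 - 1*144) - 21225) = sqrt((138 - 144) - 21225) = sqrt(-6 - 21225) = sqrt(-21231) = 3*I*sqrt(2359) ≈ 145.71*I)
g = 11025 (g = (-105)**2 = 11025)
(g + Z)/(W(-65) - Y) = (11025 + 3*I*sqrt(2359))/(-65 - 1*15792) = (11025 + 3*I*sqrt(2359))/(-65 - 15792) = (11025 + 3*I*sqrt(2359))/(-15857) = (11025 + 3*I*sqrt(2359))*(-1/15857) = -11025/15857 - 3*I*sqrt(2359)/15857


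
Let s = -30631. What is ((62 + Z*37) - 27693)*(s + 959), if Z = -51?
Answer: 875858096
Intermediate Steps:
((62 + Z*37) - 27693)*(s + 959) = ((62 - 51*37) - 27693)*(-30631 + 959) = ((62 - 1887) - 27693)*(-29672) = (-1825 - 27693)*(-29672) = -29518*(-29672) = 875858096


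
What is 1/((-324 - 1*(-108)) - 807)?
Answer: -1/1023 ≈ -0.00097752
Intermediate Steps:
1/((-324 - 1*(-108)) - 807) = 1/((-324 + 108) - 807) = 1/(-216 - 807) = 1/(-1023) = -1/1023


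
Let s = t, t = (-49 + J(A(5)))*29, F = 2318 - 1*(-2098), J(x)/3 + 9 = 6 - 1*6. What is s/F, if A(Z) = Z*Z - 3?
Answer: -551/1104 ≈ -0.49909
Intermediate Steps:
A(Z) = -3 + Z² (A(Z) = Z² - 3 = -3 + Z²)
J(x) = -27 (J(x) = -27 + 3*(6 - 1*6) = -27 + 3*(6 - 6) = -27 + 3*0 = -27 + 0 = -27)
F = 4416 (F = 2318 + 2098 = 4416)
t = -2204 (t = (-49 - 27)*29 = -76*29 = -2204)
s = -2204
s/F = -2204/4416 = -2204*1/4416 = -551/1104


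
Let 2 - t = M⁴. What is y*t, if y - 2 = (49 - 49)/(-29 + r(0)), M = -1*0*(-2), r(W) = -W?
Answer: 4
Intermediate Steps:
M = 0 (M = 0*(-2) = 0)
y = 2 (y = 2 + (49 - 49)/(-29 - 1*0) = 2 + 0/(-29 + 0) = 2 + 0/(-29) = 2 + 0*(-1/29) = 2 + 0 = 2)
t = 2 (t = 2 - 1*0⁴ = 2 - 1*0 = 2 + 0 = 2)
y*t = 2*2 = 4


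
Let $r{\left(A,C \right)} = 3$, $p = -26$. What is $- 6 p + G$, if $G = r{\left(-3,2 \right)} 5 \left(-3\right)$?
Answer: $111$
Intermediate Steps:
$G = -45$ ($G = 3 \cdot 5 \left(-3\right) = 15 \left(-3\right) = -45$)
$- 6 p + G = \left(-6\right) \left(-26\right) - 45 = 156 - 45 = 111$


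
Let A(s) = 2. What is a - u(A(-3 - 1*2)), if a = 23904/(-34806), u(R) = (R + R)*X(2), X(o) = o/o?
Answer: -27188/5801 ≈ -4.6868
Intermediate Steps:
X(o) = 1
u(R) = 2*R (u(R) = (R + R)*1 = (2*R)*1 = 2*R)
a = -3984/5801 (a = 23904*(-1/34806) = -3984/5801 ≈ -0.68678)
a - u(A(-3 - 1*2)) = -3984/5801 - 2*2 = -3984/5801 - 1*4 = -3984/5801 - 4 = -27188/5801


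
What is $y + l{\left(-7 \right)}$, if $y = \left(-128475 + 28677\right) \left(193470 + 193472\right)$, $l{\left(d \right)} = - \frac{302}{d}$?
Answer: $- \frac{270312263710}{7} \approx -3.8616 \cdot 10^{10}$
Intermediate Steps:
$y = -38616037716$ ($y = \left(-99798\right) 386942 = -38616037716$)
$y + l{\left(-7 \right)} = -38616037716 - \frac{302}{-7} = -38616037716 - - \frac{302}{7} = -38616037716 + \frac{302}{7} = - \frac{270312263710}{7}$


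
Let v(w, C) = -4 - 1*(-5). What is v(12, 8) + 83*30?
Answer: 2491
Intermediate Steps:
v(w, C) = 1 (v(w, C) = -4 + 5 = 1)
v(12, 8) + 83*30 = 1 + 83*30 = 1 + 2490 = 2491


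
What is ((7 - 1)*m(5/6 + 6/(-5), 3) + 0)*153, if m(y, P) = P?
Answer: 2754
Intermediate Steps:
((7 - 1)*m(5/6 + 6/(-5), 3) + 0)*153 = ((7 - 1)*3 + 0)*153 = (6*3 + 0)*153 = (18 + 0)*153 = 18*153 = 2754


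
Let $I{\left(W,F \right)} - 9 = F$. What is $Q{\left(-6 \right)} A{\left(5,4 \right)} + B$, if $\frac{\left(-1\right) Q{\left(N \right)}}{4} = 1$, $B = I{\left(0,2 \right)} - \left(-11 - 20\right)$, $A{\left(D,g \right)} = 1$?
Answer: $38$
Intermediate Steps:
$I{\left(W,F \right)} = 9 + F$
$B = 42$ ($B = \left(9 + 2\right) - \left(-11 - 20\right) = 11 - \left(-11 - 20\right) = 11 - -31 = 11 + 31 = 42$)
$Q{\left(N \right)} = -4$ ($Q{\left(N \right)} = \left(-4\right) 1 = -4$)
$Q{\left(-6 \right)} A{\left(5,4 \right)} + B = \left(-4\right) 1 + 42 = -4 + 42 = 38$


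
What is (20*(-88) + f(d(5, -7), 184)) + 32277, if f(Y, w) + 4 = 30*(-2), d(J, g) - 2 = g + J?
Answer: 30453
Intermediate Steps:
d(J, g) = 2 + J + g (d(J, g) = 2 + (g + J) = 2 + (J + g) = 2 + J + g)
f(Y, w) = -64 (f(Y, w) = -4 + 30*(-2) = -4 - 60 = -64)
(20*(-88) + f(d(5, -7), 184)) + 32277 = (20*(-88) - 64) + 32277 = (-1760 - 64) + 32277 = -1824 + 32277 = 30453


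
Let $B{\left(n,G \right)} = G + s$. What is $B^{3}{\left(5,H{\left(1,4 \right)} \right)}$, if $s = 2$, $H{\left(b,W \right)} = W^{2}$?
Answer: $5832$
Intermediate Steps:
$B{\left(n,G \right)} = 2 + G$ ($B{\left(n,G \right)} = G + 2 = 2 + G$)
$B^{3}{\left(5,H{\left(1,4 \right)} \right)} = \left(2 + 4^{2}\right)^{3} = \left(2 + 16\right)^{3} = 18^{3} = 5832$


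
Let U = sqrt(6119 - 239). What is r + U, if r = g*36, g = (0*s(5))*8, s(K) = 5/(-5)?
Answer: 14*sqrt(30) ≈ 76.681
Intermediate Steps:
s(K) = -1 (s(K) = 5*(-1/5) = -1)
g = 0 (g = (0*(-1))*8 = 0*8 = 0)
U = 14*sqrt(30) (U = sqrt(5880) = 14*sqrt(30) ≈ 76.681)
r = 0 (r = 0*36 = 0)
r + U = 0 + 14*sqrt(30) = 14*sqrt(30)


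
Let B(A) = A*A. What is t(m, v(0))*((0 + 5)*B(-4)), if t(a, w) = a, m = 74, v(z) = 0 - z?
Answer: 5920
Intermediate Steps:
B(A) = A**2
v(z) = -z
t(m, v(0))*((0 + 5)*B(-4)) = 74*((0 + 5)*(-4)**2) = 74*(5*16) = 74*80 = 5920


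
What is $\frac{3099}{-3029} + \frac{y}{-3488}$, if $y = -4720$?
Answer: $\frac{217973}{660322} \approx 0.3301$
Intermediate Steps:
$\frac{3099}{-3029} + \frac{y}{-3488} = \frac{3099}{-3029} - \frac{4720}{-3488} = 3099 \left(- \frac{1}{3029}\right) - - \frac{295}{218} = - \frac{3099}{3029} + \frac{295}{218} = \frac{217973}{660322}$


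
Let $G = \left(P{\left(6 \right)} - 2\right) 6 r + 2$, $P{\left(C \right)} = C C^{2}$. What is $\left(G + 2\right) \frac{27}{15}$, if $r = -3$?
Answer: $- \frac{34632}{5} \approx -6926.4$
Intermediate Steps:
$P{\left(C \right)} = C^{3}$
$G = -3850$ ($G = \left(6^{3} - 2\right) 6 \left(-3\right) + 2 = \left(216 - 2\right) 6 \left(-3\right) + 2 = 214 \cdot 6 \left(-3\right) + 2 = 1284 \left(-3\right) + 2 = -3852 + 2 = -3850$)
$\left(G + 2\right) \frac{27}{15} = \left(-3850 + 2\right) \frac{27}{15} = - 3848 \cdot 27 \cdot \frac{1}{15} = \left(-3848\right) \frac{9}{5} = - \frac{34632}{5}$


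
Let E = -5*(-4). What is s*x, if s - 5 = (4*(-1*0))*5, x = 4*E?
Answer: 400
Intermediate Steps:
E = 20
x = 80 (x = 4*20 = 80)
s = 5 (s = 5 + (4*(-1*0))*5 = 5 + (4*0)*5 = 5 + 0*5 = 5 + 0 = 5)
s*x = 5*80 = 400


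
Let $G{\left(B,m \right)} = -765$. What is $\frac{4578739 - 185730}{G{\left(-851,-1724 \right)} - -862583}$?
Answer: $\frac{4393009}{861818} \approx 5.0974$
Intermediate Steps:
$\frac{4578739 - 185730}{G{\left(-851,-1724 \right)} - -862583} = \frac{4578739 - 185730}{-765 - -862583} = \frac{4393009}{-765 + \left(862941 - 358\right)} = \frac{4393009}{-765 + 862583} = \frac{4393009}{861818}$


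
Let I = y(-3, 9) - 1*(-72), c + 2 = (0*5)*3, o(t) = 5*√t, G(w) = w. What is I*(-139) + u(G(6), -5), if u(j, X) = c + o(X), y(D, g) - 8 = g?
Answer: -12373 + 5*I*√5 ≈ -12373.0 + 11.18*I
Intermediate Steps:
c = -2 (c = -2 + (0*5)*3 = -2 + 0*3 = -2 + 0 = -2)
y(D, g) = 8 + g
u(j, X) = -2 + 5*√X
I = 89 (I = (8 + 9) - 1*(-72) = 17 + 72 = 89)
I*(-139) + u(G(6), -5) = 89*(-139) + (-2 + 5*√(-5)) = -12371 + (-2 + 5*(I*√5)) = -12371 + (-2 + 5*I*√5) = -12373 + 5*I*√5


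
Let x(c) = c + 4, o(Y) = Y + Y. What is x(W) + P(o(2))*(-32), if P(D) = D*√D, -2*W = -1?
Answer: -503/2 ≈ -251.50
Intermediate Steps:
W = ½ (W = -½*(-1) = ½ ≈ 0.50000)
o(Y) = 2*Y
P(D) = D^(3/2)
x(c) = 4 + c
x(W) + P(o(2))*(-32) = (4 + ½) + (2*2)^(3/2)*(-32) = 9/2 + 4^(3/2)*(-32) = 9/2 + 8*(-32) = 9/2 - 256 = -503/2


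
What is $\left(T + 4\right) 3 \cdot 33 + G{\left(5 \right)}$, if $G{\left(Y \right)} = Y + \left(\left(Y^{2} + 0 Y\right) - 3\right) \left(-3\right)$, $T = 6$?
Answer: $929$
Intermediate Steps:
$G{\left(Y \right)} = 9 + Y - 3 Y^{2}$ ($G{\left(Y \right)} = Y + \left(\left(Y^{2} + 0\right) - 3\right) \left(-3\right) = Y + \left(Y^{2} - 3\right) \left(-3\right) = Y + \left(-3 + Y^{2}\right) \left(-3\right) = Y - \left(-9 + 3 Y^{2}\right) = 9 + Y - 3 Y^{2}$)
$\left(T + 4\right) 3 \cdot 33 + G{\left(5 \right)} = \left(6 + 4\right) 3 \cdot 33 + \left(9 + 5 - 3 \cdot 5^{2}\right) = 10 \cdot 3 \cdot 33 + \left(9 + 5 - 75\right) = 30 \cdot 33 + \left(9 + 5 - 75\right) = 990 - 61 = 929$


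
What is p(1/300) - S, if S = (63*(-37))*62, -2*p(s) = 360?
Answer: 144342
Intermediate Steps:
p(s) = -180 (p(s) = -½*360 = -180)
S = -144522 (S = -2331*62 = -144522)
p(1/300) - S = -180 - 1*(-144522) = -180 + 144522 = 144342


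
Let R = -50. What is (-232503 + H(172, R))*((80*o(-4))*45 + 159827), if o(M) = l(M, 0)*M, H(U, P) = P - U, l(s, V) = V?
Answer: -37195738575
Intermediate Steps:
o(M) = 0 (o(M) = 0*M = 0)
(-232503 + H(172, R))*((80*o(-4))*45 + 159827) = (-232503 + (-50 - 1*172))*((80*0)*45 + 159827) = (-232503 + (-50 - 172))*(0*45 + 159827) = (-232503 - 222)*(0 + 159827) = -232725*159827 = -37195738575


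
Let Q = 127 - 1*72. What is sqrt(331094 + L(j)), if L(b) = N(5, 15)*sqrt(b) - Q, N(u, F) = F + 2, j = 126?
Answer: sqrt(331039 + 51*sqrt(14)) ≈ 575.53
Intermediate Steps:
N(u, F) = 2 + F
Q = 55 (Q = 127 - 72 = 55)
L(b) = -55 + 17*sqrt(b) (L(b) = (2 + 15)*sqrt(b) - 1*55 = 17*sqrt(b) - 55 = -55 + 17*sqrt(b))
sqrt(331094 + L(j)) = sqrt(331094 + (-55 + 17*sqrt(126))) = sqrt(331094 + (-55 + 17*(3*sqrt(14)))) = sqrt(331094 + (-55 + 51*sqrt(14))) = sqrt(331039 + 51*sqrt(14))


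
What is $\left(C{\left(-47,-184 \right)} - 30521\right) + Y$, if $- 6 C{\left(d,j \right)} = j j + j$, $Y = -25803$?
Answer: $-61936$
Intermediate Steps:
$C{\left(d,j \right)} = - \frac{j}{6} - \frac{j^{2}}{6}$ ($C{\left(d,j \right)} = - \frac{j j + j}{6} = - \frac{j^{2} + j}{6} = - \frac{j + j^{2}}{6} = - \frac{j}{6} - \frac{j^{2}}{6}$)
$\left(C{\left(-47,-184 \right)} - 30521\right) + Y = \left(\left(- \frac{1}{6}\right) \left(-184\right) \left(1 - 184\right) - 30521\right) - 25803 = \left(\left(- \frac{1}{6}\right) \left(-184\right) \left(-183\right) - 30521\right) - 25803 = \left(-5612 - 30521\right) - 25803 = -36133 - 25803 = -61936$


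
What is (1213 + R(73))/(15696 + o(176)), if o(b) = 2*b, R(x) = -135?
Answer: 539/8024 ≈ 0.067173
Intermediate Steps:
(1213 + R(73))/(15696 + o(176)) = (1213 - 135)/(15696 + 2*176) = 1078/(15696 + 352) = 1078/16048 = 1078*(1/16048) = 539/8024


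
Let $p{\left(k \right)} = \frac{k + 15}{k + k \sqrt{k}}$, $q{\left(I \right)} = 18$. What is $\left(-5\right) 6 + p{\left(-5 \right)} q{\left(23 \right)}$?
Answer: $\frac{6 \left(- 5 \sqrt{5} + 11 i\right)}{\sqrt{5} - i} \approx -36.0 + 13.416 i$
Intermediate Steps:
$p{\left(k \right)} = \frac{15 + k}{k + k^{\frac{3}{2}}}$
$\left(-5\right) 6 + p{\left(-5 \right)} q{\left(23 \right)} = \left(-5\right) 6 + \frac{15 - 5}{-5 + \left(-5\right)^{\frac{3}{2}}} \cdot 18 = -30 + \frac{1}{-5 - 5 i \sqrt{5}} \cdot 10 \cdot 18 = -30 + \frac{10}{-5 - 5 i \sqrt{5}} \cdot 18 = -30 + \frac{180}{-5 - 5 i \sqrt{5}}$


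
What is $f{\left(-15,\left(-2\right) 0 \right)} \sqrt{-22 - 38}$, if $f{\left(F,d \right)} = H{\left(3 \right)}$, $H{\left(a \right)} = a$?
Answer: $6 i \sqrt{15} \approx 23.238 i$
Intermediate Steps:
$f{\left(F,d \right)} = 3$
$f{\left(-15,\left(-2\right) 0 \right)} \sqrt{-22 - 38} = 3 \sqrt{-22 - 38} = 3 \sqrt{-60} = 3 \cdot 2 i \sqrt{15} = 6 i \sqrt{15}$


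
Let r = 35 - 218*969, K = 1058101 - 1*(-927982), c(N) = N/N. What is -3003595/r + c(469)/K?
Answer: 5965389179592/419474632181 ≈ 14.221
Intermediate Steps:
c(N) = 1
K = 1986083 (K = 1058101 + 927982 = 1986083)
r = -211207 (r = 35 - 211242 = -211207)
-3003595/r + c(469)/K = -3003595/(-211207) + 1/1986083 = -3003595*(-1/211207) + 1*(1/1986083) = 3003595/211207 + 1/1986083 = 5965389179592/419474632181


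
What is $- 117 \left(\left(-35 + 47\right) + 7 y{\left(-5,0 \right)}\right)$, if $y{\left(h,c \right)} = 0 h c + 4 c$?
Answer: $-1404$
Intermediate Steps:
$y{\left(h,c \right)} = 4 c$ ($y{\left(h,c \right)} = 0 c + 4 c = 0 + 4 c = 4 c$)
$- 117 \left(\left(-35 + 47\right) + 7 y{\left(-5,0 \right)}\right) = - 117 \left(\left(-35 + 47\right) + 7 \cdot 4 \cdot 0\right) = - 117 \left(12 + 7 \cdot 0\right) = - 117 \left(12 + 0\right) = \left(-117\right) 12 = -1404$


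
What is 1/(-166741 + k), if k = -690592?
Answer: -1/857333 ≈ -1.1664e-6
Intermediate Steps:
1/(-166741 + k) = 1/(-166741 - 690592) = 1/(-857333) = -1/857333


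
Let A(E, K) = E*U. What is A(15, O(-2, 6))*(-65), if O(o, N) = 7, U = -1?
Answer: 975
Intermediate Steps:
A(E, K) = -E (A(E, K) = E*(-1) = -E)
A(15, O(-2, 6))*(-65) = -1*15*(-65) = -15*(-65) = 975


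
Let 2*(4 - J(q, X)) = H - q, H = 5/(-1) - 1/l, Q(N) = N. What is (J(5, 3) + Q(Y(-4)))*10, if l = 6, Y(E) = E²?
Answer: 1505/6 ≈ 250.83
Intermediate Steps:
H = -31/6 (H = 5/(-1) - 1/6 = 5*(-1) - 1*⅙ = -5 - ⅙ = -31/6 ≈ -5.1667)
J(q, X) = 79/12 + q/2 (J(q, X) = 4 - (-31/6 - q)/2 = 4 + (31/12 + q/2) = 79/12 + q/2)
(J(5, 3) + Q(Y(-4)))*10 = ((79/12 + (½)*5) + (-4)²)*10 = ((79/12 + 5/2) + 16)*10 = (109/12 + 16)*10 = (301/12)*10 = 1505/6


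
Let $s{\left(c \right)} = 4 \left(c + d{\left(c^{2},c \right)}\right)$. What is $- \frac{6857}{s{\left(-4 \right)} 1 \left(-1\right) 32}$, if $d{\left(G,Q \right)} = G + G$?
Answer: $\frac{6857}{3584} \approx 1.9132$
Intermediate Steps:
$d{\left(G,Q \right)} = 2 G$
$s{\left(c \right)} = 4 c + 8 c^{2}$ ($s{\left(c \right)} = 4 \left(c + 2 c^{2}\right) = 4 c + 8 c^{2}$)
$- \frac{6857}{s{\left(-4 \right)} 1 \left(-1\right) 32} = - \frac{6857}{4 \left(-4\right) \left(1 + 2 \left(-4\right)\right) 1 \left(-1\right) 32} = - \frac{6857}{4 \left(-4\right) \left(1 - 8\right) 1 \left(-1\right) 32} = - \frac{6857}{4 \left(-4\right) \left(-7\right) 1 \left(-1\right) 32} = - \frac{6857}{112 \cdot 1 \left(-1\right) 32} = - \frac{6857}{112 \left(-1\right) 32} = - \frac{6857}{\left(-112\right) 32} = - \frac{6857}{-3584} = \left(-6857\right) \left(- \frac{1}{3584}\right) = \frac{6857}{3584}$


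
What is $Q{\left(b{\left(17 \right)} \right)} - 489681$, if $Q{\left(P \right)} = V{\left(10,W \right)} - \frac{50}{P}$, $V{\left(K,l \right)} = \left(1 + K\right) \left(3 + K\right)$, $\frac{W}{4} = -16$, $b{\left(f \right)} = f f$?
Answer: $- \frac{141476532}{289} \approx -4.8954 \cdot 10^{5}$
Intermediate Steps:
$b{\left(f \right)} = f^{2}$
$W = -64$ ($W = 4 \left(-16\right) = -64$)
$Q{\left(P \right)} = 143 - \frac{50}{P}$ ($Q{\left(P \right)} = \left(3 + 10^{2} + 4 \cdot 10\right) - \frac{50}{P} = \left(3 + 100 + 40\right) - \frac{50}{P} = 143 - \frac{50}{P}$)
$Q{\left(b{\left(17 \right)} \right)} - 489681 = \left(143 - \frac{50}{17^{2}}\right) - 489681 = \left(143 - \frac{50}{289}\right) - 489681 = \frac{41277}{289} - 489681 = - \frac{141476532}{289}$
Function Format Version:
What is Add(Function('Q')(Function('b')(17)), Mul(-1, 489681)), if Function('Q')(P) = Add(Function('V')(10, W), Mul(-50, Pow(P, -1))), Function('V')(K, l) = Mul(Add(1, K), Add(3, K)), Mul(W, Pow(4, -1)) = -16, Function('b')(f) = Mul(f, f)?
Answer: Rational(-141476532, 289) ≈ -4.8954e+5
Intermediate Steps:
Function('b')(f) = Pow(f, 2)
W = -64 (W = Mul(4, -16) = -64)
Function('Q')(P) = Add(143, Mul(-50, Pow(P, -1))) (Function('Q')(P) = Add(Add(3, Pow(10, 2), Mul(4, 10)), Mul(-50, Pow(P, -1))) = Add(Add(3, 100, 40), Mul(-50, Pow(P, -1))) = Add(143, Mul(-50, Pow(P, -1))))
Add(Function('Q')(Function('b')(17)), Mul(-1, 489681)) = Add(Add(143, Mul(-50, Pow(Pow(17, 2), -1))), Mul(-1, 489681)) = Add(Add(143, Mul(-50, Pow(289, -1))), -489681) = Add(Add(143, Mul(-50, Rational(1, 289))), -489681) = Add(Add(143, Rational(-50, 289)), -489681) = Add(Rational(41277, 289), -489681) = Rational(-141476532, 289)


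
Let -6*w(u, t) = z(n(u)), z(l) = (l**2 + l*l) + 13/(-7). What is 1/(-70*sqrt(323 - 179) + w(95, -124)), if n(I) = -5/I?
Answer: -15162/12731401 ≈ -0.0011909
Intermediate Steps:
z(l) = -13/7 + 2*l**2 (z(l) = (l**2 + l**2) + 13*(-1/7) = 2*l**2 - 13/7 = -13/7 + 2*l**2)
w(u, t) = 13/42 - 25/(3*u**2) (w(u, t) = -(-13/7 + 2*(-5/u)**2)/6 = -(-13/7 + 2*(25/u**2))/6 = -(-13/7 + 50/u**2)/6 = 13/42 - 25/(3*u**2))
1/(-70*sqrt(323 - 179) + w(95, -124)) = 1/(-70*sqrt(323 - 179) + (13/42 - 25/3/95**2)) = 1/(-70*sqrt(144) + (13/42 - 25/3*1/9025)) = 1/(-70*12 + (13/42 - 1/1083)) = 1/(-840 + 4679/15162) = 1/(-12731401/15162) = -15162/12731401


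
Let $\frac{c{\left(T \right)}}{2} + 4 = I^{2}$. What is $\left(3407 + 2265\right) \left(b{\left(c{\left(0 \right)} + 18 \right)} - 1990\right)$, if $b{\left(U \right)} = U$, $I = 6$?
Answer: $-10822176$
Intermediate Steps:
$c{\left(T \right)} = 64$ ($c{\left(T \right)} = -8 + 2 \cdot 6^{2} = -8 + 2 \cdot 36 = -8 + 72 = 64$)
$\left(3407 + 2265\right) \left(b{\left(c{\left(0 \right)} + 18 \right)} - 1990\right) = \left(3407 + 2265\right) \left(\left(64 + 18\right) - 1990\right) = 5672 \left(82 - 1990\right) = 5672 \left(-1908\right) = -10822176$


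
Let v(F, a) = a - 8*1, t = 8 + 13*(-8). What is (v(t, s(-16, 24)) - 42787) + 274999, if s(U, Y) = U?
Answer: 232188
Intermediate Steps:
t = -96 (t = 8 - 104 = -96)
v(F, a) = -8 + a (v(F, a) = a - 8 = -8 + a)
(v(t, s(-16, 24)) - 42787) + 274999 = ((-8 - 16) - 42787) + 274999 = (-24 - 42787) + 274999 = -42811 + 274999 = 232188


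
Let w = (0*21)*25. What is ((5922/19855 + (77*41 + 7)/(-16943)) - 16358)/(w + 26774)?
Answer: -2751423546822/4503430508555 ≈ -0.61096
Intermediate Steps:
w = 0 (w = 0*25 = 0)
((5922/19855 + (77*41 + 7)/(-16943)) - 16358)/(w + 26774) = ((5922/19855 + (77*41 + 7)/(-16943)) - 16358)/(0 + 26774) = ((5922*(1/19855) + (3157 + 7)*(-1/16943)) - 16358)/26774 = ((5922/19855 + 3164*(-1/16943)) - 16358)*(1/26774) = ((5922/19855 - 3164/16943) - 16358)*(1/26774) = (37515226/336403265 - 16358)*(1/26774) = -5502847093644/336403265*1/26774 = -2751423546822/4503430508555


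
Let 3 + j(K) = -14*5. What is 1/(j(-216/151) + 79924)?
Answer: 1/79851 ≈ 1.2523e-5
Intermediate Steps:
j(K) = -73 (j(K) = -3 - 14*5 = -3 - 70 = -73)
1/(j(-216/151) + 79924) = 1/(-73 + 79924) = 1/79851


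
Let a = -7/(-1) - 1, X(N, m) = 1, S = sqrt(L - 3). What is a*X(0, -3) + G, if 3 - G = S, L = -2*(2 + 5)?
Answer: 9 - I*sqrt(17) ≈ 9.0 - 4.1231*I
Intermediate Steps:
L = -14 (L = -2*7 = -14)
S = I*sqrt(17) (S = sqrt(-14 - 3) = sqrt(-17) = I*sqrt(17) ≈ 4.1231*I)
G = 3 - I*sqrt(17) ≈ 3.0 - 4.1231*I
a = 6 (a = -7*(-1) - 1 = 7 - 1 = 6)
a*X(0, -3) + G = 6*1 + (3 - I*sqrt(17)) = 6 + (3 - I*sqrt(17)) = 9 - I*sqrt(17)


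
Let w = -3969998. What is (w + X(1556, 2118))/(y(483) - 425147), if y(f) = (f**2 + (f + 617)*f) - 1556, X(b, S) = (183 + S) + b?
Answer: -3966141/337886 ≈ -11.738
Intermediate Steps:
X(b, S) = 183 + S + b
y(f) = -1556 + f**2 + f*(617 + f) (y(f) = (f**2 + (617 + f)*f) - 1556 = (f**2 + f*(617 + f)) - 1556 = -1556 + f**2 + f*(617 + f))
(w + X(1556, 2118))/(y(483) - 425147) = (-3969998 + (183 + 2118 + 1556))/((-1556 + 2*483**2 + 617*483) - 425147) = (-3969998 + 3857)/((-1556 + 2*233289 + 298011) - 425147) = -3966141/((-1556 + 466578 + 298011) - 425147) = -3966141/(763033 - 425147) = -3966141/337886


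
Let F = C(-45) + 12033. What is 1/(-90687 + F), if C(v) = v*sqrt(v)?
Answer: I/(3*(-26218*I + 45*sqrt(5))) ≈ -1.2714e-5 + 4.8795e-8*I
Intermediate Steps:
C(v) = v**(3/2)
F = 12033 - 135*I*sqrt(5) (F = (-45)**(3/2) + 12033 = -135*I*sqrt(5) + 12033 = 12033 - 135*I*sqrt(5) ≈ 12033.0 - 301.87*I)
1/(-90687 + F) = 1/(-90687 + (12033 - 135*I*sqrt(5))) = 1/(-78654 - 135*I*sqrt(5))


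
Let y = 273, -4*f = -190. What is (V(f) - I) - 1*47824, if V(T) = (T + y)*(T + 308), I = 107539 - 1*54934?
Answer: 54035/4 ≈ 13509.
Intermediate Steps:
f = 95/2 (f = -¼*(-190) = 95/2 ≈ 47.500)
I = 52605 (I = 107539 - 54934 = 52605)
V(T) = (273 + T)*(308 + T) (V(T) = (T + 273)*(T + 308) = (273 + T)*(308 + T))
(V(f) - I) - 1*47824 = ((84084 + (95/2)² + 581*(95/2)) - 1*52605) - 1*47824 = ((84084 + 9025/4 + 55195/2) - 52605) - 47824 = (455751/4 - 52605) - 47824 = 245331/4 - 47824 = 54035/4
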